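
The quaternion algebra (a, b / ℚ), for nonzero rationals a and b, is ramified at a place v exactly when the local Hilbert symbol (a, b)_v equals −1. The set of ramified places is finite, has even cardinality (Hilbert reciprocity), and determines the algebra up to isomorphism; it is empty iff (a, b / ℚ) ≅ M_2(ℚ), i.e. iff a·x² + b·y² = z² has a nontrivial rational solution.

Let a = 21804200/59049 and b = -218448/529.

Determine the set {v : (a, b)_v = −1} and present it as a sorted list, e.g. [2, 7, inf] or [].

[2, 53]

Mod squares: a ≡ 1802, b ≡ -1517. Check v ∈ {∞, 2, 3, 5, 11, 17, 23, 37, 41, 53}.
v=5: a=5^2·(≡2), b=5^0·(≡3) mod 5; (2|5)=-1, (3|5)=-1; (−1)^{2·0·2}·(-1)^0·(-1)^2 = +1.
v=23: a=23^0·(≡2), b=23^-2·(≡6) mod 23; (2|23)=+1, (6|23)=+1; (−1)^{0·-2·11}·(+1)^-2·(+1)^0 = +1.
v=17: a=17^1·(≡15), b=17^0·(≡1) mod 17; (15|17)=+1, (1|17)=+1; (−1)^{1·0·8}·(+1)^0·(+1)^1 = +1.
v=∞: 1802 > 0 and -1517 < 0  ⇒  (a,b)_∞ = +1.
v=37: a=37^0·(≡16), b=37^1·(≡25) mod 37; (16|37)=+1, (25|37)=+1; (−1)^{0·1·18}·(+1)^1·(+1)^0 = +1.
v=53: a=53^1·(≡2), b=53^0·(≡35) mod 53; (2|53)=-1, (35|53)=-1; (−1)^{1·0·26}·(-1)^0·(-1)^1 = -1.
v=41: a=41^0·(≡8), b=41^1·(≡20) mod 41; (8|41)=+1, (20|41)=+1; (−1)^{0·1·20}·(+1)^1·(+1)^0 = +1.
v=3: a=3^-10·(≡2), b=3^2·(≡1) mod 3; (2|3)=-1, (1|3)=+1; (−1)^{-10·2·1}·(-1)^2·(+1)^-10 = +1.
v=11: a=11^2·(≡9), b=11^0·(≡1) mod 11; (9|11)=+1, (1|11)=+1; (−1)^{2·0·5}·(+1)^0·(+1)^2 = +1.
v=2: v_2(a)=3, v_2(b)=4; units ≡ 5, 3 (mod 8); ε·ε+αω+βω = 0·1+3·1+4·1 ≡ 1  ⇒  (a,b)_2 = -1.
Ram(1802, -1517) = {2, 53}; no ℚ_2-point on the conic.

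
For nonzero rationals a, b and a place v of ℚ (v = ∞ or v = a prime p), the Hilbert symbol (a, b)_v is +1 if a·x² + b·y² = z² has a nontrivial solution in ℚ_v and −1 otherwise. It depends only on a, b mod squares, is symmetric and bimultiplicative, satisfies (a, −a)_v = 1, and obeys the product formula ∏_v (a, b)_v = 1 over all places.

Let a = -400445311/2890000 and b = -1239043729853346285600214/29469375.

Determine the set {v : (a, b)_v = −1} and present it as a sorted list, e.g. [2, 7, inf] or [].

[7, 23, 29, inf]

(a, b) ≡ (-181279, -13605466) mod (ℚ^×)²; places V = {2, 3, 5, 7, 13, 17, 19, 23, 29, 31, 43, 47, ∞}.
(a,b)_2: α=-4, β=1; u≡1, v≡3 (mod 8); ε(u)ε(v)=0·1, αω(v)=-4·1, βω(u)=1·0; sum ≡ 0  ⇒  +1.
(a,b)_19: α=1, u≡16; β=4, v≡5 (mod 19); (16|19)=+1, (5|19)=+1; sign (−1)^0·+1^4·+1^1 = +1.
(a,b)_3: α=0, u≡2; β=-2, v≡2 (mod 3); (2|3)=-1, (2|3)=-1; sign (−1)^0·-1^-2·-1^0 = +1.
(a,b)_5: α=-4, u≡1; β=-4, v≡1 (mod 5); (1|5)=+1, (1|5)=+1; sign (−1)^0·+1^-4·+1^-4 = +1.
(a,b)_7: α=1, u≡5; β=5, v≡5 (mod 7); (5|7)=-1, (5|7)=-1; sign (−1)^1·-1^5·-1^1 = -1.
(a,b)_31: α=0, u≡19; β=-1, v≡30 (mod 31); (19|31)=+1, (30|31)=-1; sign (−1)^0·+1^-1·-1^0 = +1.
(a,b)_43: α=0, u≡21; β=2, v≡41 (mod 43); (21|43)=+1, (41|43)=+1; sign (−1)^0·+1^2·+1^0 = +1.
(a,b)_29: α=1, u≡13; β=1, v≡17 (mod 29); (13|29)=+1, (17|29)=-1; sign (−1)^0·+1^1·-1^1 = -1.
(a,b)_47: α=3, u≡33; β=5, v≡12 (mod 47); (33|47)=-1, (12|47)=+1; sign (−1)^1·-1^5·+1^3 = +1.
(a,b)_∞: sgn(-181279)=−, sgn(-13605466)=−, so -1.
(a,b)_23: α=0, u≡19; β=1, v≡3 (mod 23); (19|23)=-1, (3|23)=+1; sign (−1)^0·-1^1·+1^0 = -1.
(a,b)_17: α=-2, u≡2; β=0, v≡9 (mod 17); (2|17)=+1, (9|17)=+1; sign (−1)^0·+1^0·+1^-2 = +1.
(a,b)_13: α=0, u≡8; β=-2, v≡4 (mod 13); (8|13)=-1, (4|13)=+1; sign (−1)^0·-1^-2·+1^0 = +1.
(-181279, -13605466 / ℚ) ramifies at {7, 23, 29, ∞}: a division algebra.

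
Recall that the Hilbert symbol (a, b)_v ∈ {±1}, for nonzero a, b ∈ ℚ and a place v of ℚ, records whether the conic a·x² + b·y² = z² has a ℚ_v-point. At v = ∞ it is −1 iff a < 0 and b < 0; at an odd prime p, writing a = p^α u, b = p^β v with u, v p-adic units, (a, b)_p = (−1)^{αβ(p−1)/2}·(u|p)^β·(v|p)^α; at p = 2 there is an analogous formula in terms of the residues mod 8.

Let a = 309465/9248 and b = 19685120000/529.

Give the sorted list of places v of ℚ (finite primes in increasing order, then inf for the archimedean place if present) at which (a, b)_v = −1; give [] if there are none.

[2, 5]

Mod squares: a ≡ 130, b ≡ 182. Check v ∈ {∞, 2, 3, 5, 7, 13, 17, 23}.
v=23: a=23^2·(≡5), b=23^-2·(≡14) mod 23; (5|23)=-1, (14|23)=-1; (−1)^{2·-2·11}·(-1)^-2·(-1)^2 = +1.
v=13: a=13^1·(≡3), b=13^3·(≡4) mod 13; (3|13)=+1, (4|13)=+1; (−1)^{1·3·6}·(+1)^3·(+1)^1 = +1.
v=2: v_2(a)=-5, v_2(b)=11; units ≡ 1, 3 (mod 8); ε·ε+αω+βω = 0·1+-5·1+11·0 ≡ 1  ⇒  (a,b)_2 = -1.
v=17: a=17^-2·(≡10), b=17^0·(≡11) mod 17; (10|17)=-1, (11|17)=-1; (−1)^{-2·0·8}·(-1)^0·(-1)^-2 = +1.
v=∞: 130 > 0 and 182 > 0  ⇒  (a,b)_∞ = +1.
v=5: a=5^1·(≡1), b=5^4·(≡3) mod 5; (1|5)=+1, (3|5)=-1; (−1)^{1·4·2}·(+1)^4·(-1)^1 = -1.
v=7: a=7^0·(≡2), b=7^1·(≡5) mod 7; (2|7)=+1, (5|7)=-1; (−1)^{0·1·3}·(+1)^1·(-1)^0 = +1.
v=3: a=3^2·(≡1), b=3^0·(≡2) mod 3; (1|3)=+1, (2|3)=-1; (−1)^{2·0·1}·(+1)^0·(-1)^2 = +1.
(130, 182 / ℚ) ramifies at {2, 5}: a division algebra.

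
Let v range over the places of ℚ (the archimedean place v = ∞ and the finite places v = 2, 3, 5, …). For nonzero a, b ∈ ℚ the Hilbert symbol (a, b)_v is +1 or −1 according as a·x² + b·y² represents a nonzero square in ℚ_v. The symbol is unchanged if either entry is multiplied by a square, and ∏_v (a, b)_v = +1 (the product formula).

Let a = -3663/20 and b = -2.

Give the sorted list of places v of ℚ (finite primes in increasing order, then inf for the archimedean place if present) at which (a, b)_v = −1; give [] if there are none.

[2, 5, 37, inf]

(a, b) ≡ (-2035, -2) mod (ℚ^×)²; places V = {2, 3, 5, 11, 37, ∞}.
(a,b)_5: α=-1, u≡3; β=0, v≡3 (mod 5); (3|5)=-1, (3|5)=-1; sign (−1)^0·-1^0·-1^-1 = -1.
(a,b)_2: α=-2, β=1; u≡5, v≡7 (mod 8); ε(u)ε(v)=0·1, αω(v)=-2·0, βω(u)=1·1; sum ≡ 1  ⇒  -1.
(a,b)_37: α=1, u≡8; β=0, v≡35 (mod 37); (8|37)=-1, (35|37)=-1; sign (−1)^0·-1^0·-1^1 = -1.
(a,b)_∞: sgn(-2035)=−, sgn(-2)=−, so -1.
(a,b)_11: α=1, u≡7; β=0, v≡9 (mod 11); (7|11)=-1, (9|11)=+1; sign (−1)^0·-1^0·+1^1 = +1.
(a,b)_3: α=2, u≡2; β=0, v≡1 (mod 3); (2|3)=-1, (1|3)=+1; sign (−1)^0·-1^0·+1^2 = +1.
|Ram(-2035, -2)| = 4, even; anisotropic at {2, 5, 37, ∞}.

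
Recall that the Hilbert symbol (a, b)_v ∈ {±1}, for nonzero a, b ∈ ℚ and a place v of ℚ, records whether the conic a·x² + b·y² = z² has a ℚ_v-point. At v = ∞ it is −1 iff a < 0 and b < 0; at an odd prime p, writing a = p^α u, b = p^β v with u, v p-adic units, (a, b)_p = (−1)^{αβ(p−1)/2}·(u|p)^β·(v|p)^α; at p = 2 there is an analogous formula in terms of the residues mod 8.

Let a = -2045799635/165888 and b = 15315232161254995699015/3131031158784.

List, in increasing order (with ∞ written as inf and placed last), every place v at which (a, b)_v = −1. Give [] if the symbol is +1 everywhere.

Mod squares: a ≡ -93670, b ≡ 1615. Check v ∈ {∞, 2, 3, 5, 11, 13, 17, 19, 29}.
v=13: a=13^0·(≡7), b=13^2·(≡10) mod 13; (7|13)=-1, (10|13)=+1; (−1)^{0·2·6}·(-1)^2·(+1)^0 = +1.
v=3: a=3^-4·(≡2), b=3^-6·(≡1) mod 3; (2|3)=-1, (1|3)=+1; (−1)^{-4·-6·1}·(-1)^-6·(+1)^-4 = +1.
v=11: a=11^2·(≡2), b=11^6·(≡4) mod 11; (2|11)=-1, (4|11)=+1; (−1)^{2·6·5}·(-1)^6·(+1)^2 = +1.
v=5: a=5^1·(≡1), b=5^1·(≡2) mod 5; (1|5)=+1, (2|5)=-1; (−1)^{1·1·2}·(+1)^1·(-1)^1 = -1.
v=17: a=17^1·(≡13), b=17^3·(≡3) mod 17; (13|17)=+1, (3|17)=-1; (−1)^{1·3·8}·(+1)^3·(-1)^1 = -1.
v=29: a=29^1·(≡26), b=29^2·(≡4) mod 29; (26|29)=-1, (4|29)=+1; (−1)^{1·2·14}·(-1)^2·(+1)^1 = +1.
v=2: v_2(a)=-11, v_2(b)=-32; units ≡ 5, 7 (mod 8); ε·ε+αω+βω = 0·1+-11·0+-32·1 ≡ 0  ⇒  (a,b)_2 = +1.
v=∞: -93670 < 0 and 1615 > 0  ⇒  (a,b)_∞ = +1.
v=19: a=19^3·(≡3), b=19^5·(≡5) mod 19; (3|19)=-1, (5|19)=+1; (−1)^{3·5·9}·(-1)^5·(+1)^3 = +1.
(-93670, 1615 / ℚ) ramifies at {5, 17}: a division algebra.

[5, 17]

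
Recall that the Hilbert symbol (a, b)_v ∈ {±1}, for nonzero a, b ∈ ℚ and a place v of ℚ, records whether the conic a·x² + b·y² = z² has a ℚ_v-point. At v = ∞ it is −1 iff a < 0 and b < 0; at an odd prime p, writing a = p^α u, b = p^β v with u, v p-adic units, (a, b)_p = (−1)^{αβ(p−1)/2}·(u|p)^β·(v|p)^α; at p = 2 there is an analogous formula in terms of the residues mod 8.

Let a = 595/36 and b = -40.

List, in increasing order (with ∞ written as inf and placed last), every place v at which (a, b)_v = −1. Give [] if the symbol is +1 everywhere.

(a, b) ≡ (595, -10) mod (ℚ^×)²; places V = {2, 3, 5, 7, 17, ∞}.
(a,b)_3: α=-2, u≡1; β=0, v≡2 (mod 3); (1|3)=+1, (2|3)=-1; sign (−1)^0·+1^0·-1^-2 = +1.
(a,b)_17: α=1, u≡9; β=0, v≡11 (mod 17); (9|17)=+1, (11|17)=-1; sign (−1)^0·+1^0·-1^1 = -1.
(a,b)_7: α=1, u≡1; β=0, v≡2 (mod 7); (1|7)=+1, (2|7)=+1; sign (−1)^0·+1^0·+1^1 = +1.
(a,b)_∞: sgn(595)=+, sgn(-10)=−, so +1.
(a,b)_5: α=1, u≡4; β=1, v≡2 (mod 5); (4|5)=+1, (2|5)=-1; sign (−1)^0·+1^1·-1^1 = -1.
(a,b)_2: α=-2, β=3; u≡3, v≡3 (mod 8); ε(u)ε(v)=1·1, αω(v)=-2·1, βω(u)=3·1; sum ≡ 0  ⇒  +1.
|Ram(595, -10)| = 2, even; anisotropic at {5, 17}.

[5, 17]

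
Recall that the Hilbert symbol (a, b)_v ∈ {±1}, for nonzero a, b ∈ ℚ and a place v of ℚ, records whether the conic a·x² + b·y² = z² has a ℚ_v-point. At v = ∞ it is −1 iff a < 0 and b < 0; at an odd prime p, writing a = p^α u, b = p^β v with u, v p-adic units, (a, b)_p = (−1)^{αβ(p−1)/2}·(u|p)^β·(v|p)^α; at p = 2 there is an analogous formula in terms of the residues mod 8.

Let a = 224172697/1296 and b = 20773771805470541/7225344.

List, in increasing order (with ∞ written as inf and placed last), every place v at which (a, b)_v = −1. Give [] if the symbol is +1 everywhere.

Mod squares: a ≡ 12673, b ≡ 9269. Check v ∈ {∞, 2, 3, 7, 11, 13, 19, 23, 29, 31}.
v=23: a=23^1·(≡17), b=23^1·(≡12) mod 23; (17|23)=-1, (12|23)=+1; (−1)^{1·1·11}·(-1)^1·(+1)^1 = +1.
v=31: a=31^0·(≡19), b=31^1·(≡28) mod 31; (19|31)=+1, (28|31)=+1; (−1)^{0·1·15}·(+1)^1·(+1)^0 = +1.
v=13: a=13^0·(≡11), b=13^3·(≡6) mod 13; (11|13)=-1, (6|13)=-1; (−1)^{0·3·6}·(-1)^3·(-1)^0 = -1.
v=29: a=29^1·(≡26), b=29^2·(≡2) mod 29; (26|29)=-1, (2|29)=-1; (−1)^{1·2·14}·(-1)^2·(-1)^1 = -1.
v=2: v_2(a)=-4, v_2(b)=-14; units ≡ 1, 5 (mod 8); ε·ε+αω+βω = 0·0+-4·1+-14·0 ≡ 0  ⇒  (a,b)_2 = +1.
v=∞: 12673 > 0 and 9269 > 0  ⇒  (a,b)_∞ = +1.
v=7: a=7^2·(≡5), b=7^-2·(≡4) mod 7; (5|7)=-1, (4|7)=+1; (−1)^{2·-2·3}·(-1)^-2·(+1)^2 = +1.
v=11: a=11^0·(≡5), b=11^2·(≡2) mod 11; (5|11)=+1, (2|11)=-1; (−1)^{0·2·5}·(+1)^2·(-1)^0 = +1.
v=19: a=19^3·(≡15), b=19^4·(≡4) mod 19; (15|19)=-1, (4|19)=+1; (−1)^{3·4·9}·(-1)^4·(+1)^3 = +1.
v=3: a=3^-4·(≡1), b=3^-2·(≡2) mod 3; (1|3)=+1, (2|3)=-1; (−1)^{-4·-2·1}·(+1)^-2·(-1)^-4 = +1.
(12673, 9269 / ℚ) ramifies at {13, 29}: a division algebra.

[13, 29]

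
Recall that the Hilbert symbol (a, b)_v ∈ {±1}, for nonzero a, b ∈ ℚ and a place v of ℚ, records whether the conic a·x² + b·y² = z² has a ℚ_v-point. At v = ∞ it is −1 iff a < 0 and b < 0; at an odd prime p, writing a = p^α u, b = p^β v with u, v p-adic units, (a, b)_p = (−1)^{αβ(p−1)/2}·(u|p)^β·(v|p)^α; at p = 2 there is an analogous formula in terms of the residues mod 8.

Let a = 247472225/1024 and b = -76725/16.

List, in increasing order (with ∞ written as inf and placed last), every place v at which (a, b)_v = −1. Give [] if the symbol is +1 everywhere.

Mod squares: a ≡ 81809, b ≡ -341. Check v ∈ {∞, 2, 3, 5, 7, 11, 13, 29, 31}.
v=3: a=3^0·(≡2), b=3^2·(≡1) mod 3; (2|3)=-1, (1|3)=+1; (−1)^{0·2·1}·(-1)^2·(+1)^0 = +1.
v=∞: 81809 > 0 and -341 < 0  ⇒  (a,b)_∞ = +1.
v=7: a=7^1·(≡2), b=7^0·(≡1) mod 7; (2|7)=+1, (1|7)=+1; (−1)^{1·0·3}·(+1)^0·(+1)^1 = +1.
v=2: v_2(a)=-10, v_2(b)=-4; units ≡ 1, 3 (mod 8); ε·ε+αω+βω = 0·1+-10·1+-4·0 ≡ 0  ⇒  (a,b)_2 = +1.
v=31: a=31^1·(≡10), b=31^1·(≡10) mod 31; (10|31)=+1, (10|31)=+1; (−1)^{1·1·15}·(+1)^1·(+1)^1 = -1.
v=11: a=11^2·(≡6), b=11^1·(≡2) mod 11; (6|11)=-1, (2|11)=-1; (−1)^{2·1·5}·(-1)^1·(-1)^2 = -1.
v=13: a=13^1·(≡10), b=13^0·(≡9) mod 13; (10|13)=+1, (9|13)=+1; (−1)^{1·0·6}·(+1)^0·(+1)^1 = +1.
v=5: a=5^2·(≡1), b=5^2·(≡1) mod 5; (1|5)=+1, (1|5)=+1; (−1)^{2·2·2}·(+1)^2·(+1)^2 = +1.
v=29: a=29^1·(≡8), b=29^0·(≡6) mod 29; (8|29)=-1, (6|29)=+1; (−1)^{1·0·14}·(-1)^0·(+1)^1 = +1.
(81809, -341 / ℚ) ramifies at {11, 31}: a division algebra.

[11, 31]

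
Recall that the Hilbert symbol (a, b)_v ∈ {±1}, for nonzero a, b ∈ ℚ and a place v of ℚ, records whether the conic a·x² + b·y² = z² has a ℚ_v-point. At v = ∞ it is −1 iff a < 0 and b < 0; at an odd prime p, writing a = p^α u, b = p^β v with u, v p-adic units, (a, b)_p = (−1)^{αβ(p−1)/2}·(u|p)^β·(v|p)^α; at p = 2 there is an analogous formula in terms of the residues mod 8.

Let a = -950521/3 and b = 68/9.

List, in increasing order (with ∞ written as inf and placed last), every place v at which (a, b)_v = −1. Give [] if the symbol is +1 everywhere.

[3, 11, 17, 23]

Mod squares: a ≡ -9867, b ≡ 17. Check v ∈ {∞, 2, 3, 11, 13, 17, 23}.
v=11: a=11^1·(≡9), b=11^0·(≡10) mod 11; (9|11)=+1, (10|11)=-1; (−1)^{1·0·5}·(+1)^0·(-1)^1 = -1.
v=23: a=23^1·(≡9), b=23^0·(≡5) mod 23; (9|23)=+1, (5|23)=-1; (−1)^{1·0·11}·(+1)^0·(-1)^1 = -1.
v=2: v_2(a)=0, v_2(b)=2; units ≡ 5, 1 (mod 8); ε·ε+αω+βω = 0·0+0·0+2·1 ≡ 0  ⇒  (a,b)_2 = +1.
v=13: a=13^1·(≡7), b=13^0·(≡9) mod 13; (7|13)=-1, (9|13)=+1; (−1)^{1·0·6}·(-1)^0·(+1)^1 = +1.
v=∞: -9867 < 0 and 17 > 0  ⇒  (a,b)_∞ = +1.
v=3: a=3^-1·(≡2), b=3^-2·(≡2) mod 3; (2|3)=-1, (2|3)=-1; (−1)^{-1·-2·1}·(-1)^-2·(-1)^-1 = -1.
v=17: a=17^2·(≡3), b=17^1·(≡8) mod 17; (3|17)=-1, (8|17)=+1; (−1)^{2·1·8}·(-1)^1·(+1)^2 = -1.
|Ram(-9867, 17)| = 4, even; anisotropic at {3, 11, 17, 23}.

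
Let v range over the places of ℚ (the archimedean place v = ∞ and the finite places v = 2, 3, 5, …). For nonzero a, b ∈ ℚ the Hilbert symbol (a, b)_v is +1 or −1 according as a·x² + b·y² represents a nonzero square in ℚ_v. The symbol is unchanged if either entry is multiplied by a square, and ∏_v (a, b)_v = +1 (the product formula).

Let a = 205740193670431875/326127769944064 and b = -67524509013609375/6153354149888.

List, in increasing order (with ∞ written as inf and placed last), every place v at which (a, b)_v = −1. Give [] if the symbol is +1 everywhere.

[]

(a, b) ≡ (91, -139867) mod (ℚ^×)²; places V = {2, 3, 5, 7, 11, 13, 29, 41, 47, 53, ∞}.
(a,b)_47: α=4, u≡23; β=2, v≡13 (mod 47); (23|47)=-1, (13|47)=-1; sign (−1)^0·-1^2·-1^4 = +1.
(a,b)_29: α=0, u≡1; β=1, v≡25 (mod 29); (1|29)=+1, (25|29)=+1; sign (−1)^0·+1^1·+1^0 = +1.
(a,b)_3: α=2, u≡1; β=2, v≡2 (mod 3); (1|3)=+1, (2|3)=-1; sign (−1)^0·+1^2·-1^2 = +1.
(a,b)_41: α=2, u≡5; β=2, v≡8 (mod 41); (5|41)=+1, (8|41)=+1; sign (−1)^0·+1^2·+1^2 = +1.
(a,b)_7: α=3, u≡5; β=3, v≡1 (mod 7); (5|7)=-1, (1|7)=+1; sign (−1)^1·-1^3·+1^3 = +1.
(a,b)_∞: sgn(91)=+, sgn(-139867)=−, so +1.
(a,b)_53: α=-2, u≡9; β=-1, v≡44 (mod 53); (9|53)=+1, (44|53)=+1; sign (−1)^0·+1^-1·+1^-2 = +1.
(a,b)_5: α=4, u≡4; β=6, v≡3 (mod 5); (4|5)=+1, (3|5)=-1; sign (−1)^0·+1^6·-1^4 = +1.
(a,b)_2: α=-16, β=-16; u≡3, v≡5 (mod 8); ε(u)ε(v)=1·0, αω(v)=-16·1, βω(u)=-16·1; sum ≡ 0  ⇒  +1.
(a,b)_11: α=-6, u≡5; β=-6, v≡5 (mod 11); (5|11)=+1, (5|11)=+1; sign (−1)^0·+1^-6·+1^-6 = +1.
(a,b)_13: α=1, u≡5; β=1, v≡11 (mod 13); (5|13)=-1, (11|13)=-1; sign (−1)^0·-1^1·-1^1 = +1.
Ram(a, b) = ∅: the form 91·x² + -139867·y² − z² is isotropic over every ℚ_v, so by Hasse–Minkowski it is isotropic over ℚ.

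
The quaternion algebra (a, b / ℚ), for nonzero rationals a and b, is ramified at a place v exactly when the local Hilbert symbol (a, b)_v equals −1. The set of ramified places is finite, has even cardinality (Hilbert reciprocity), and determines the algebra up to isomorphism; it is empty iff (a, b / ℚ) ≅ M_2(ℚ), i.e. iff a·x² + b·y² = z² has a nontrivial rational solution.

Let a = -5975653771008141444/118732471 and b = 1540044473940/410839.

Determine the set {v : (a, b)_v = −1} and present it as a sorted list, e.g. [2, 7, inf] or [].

[13, 41]

(a, b) ≡ (-2431, 534734915) mod (ℚ^×)²; places V = {2, 3, 5, 7, 11, 13, 17, 29, 37, 41, ∞}.
(a,b)_41: α=2, u≡22; β=1, v≡9 (mod 41); (22|41)=-1, (9|41)=+1; sign (−1)^0·-1^1·+1^2 = -1.
(a,b)_37: α=2, u≡21; β=1, v≡25 (mod 37); (21|37)=+1, (25|37)=+1; sign (−1)^0·+1^1·+1^2 = +1.
(a,b)_7: α=6, u≡6; β=4, v≡1 (mod 7); (6|7)=-1, (1|7)=+1; sign (−1)^0·-1^4·+1^6 = +1.
(a,b)_5: α=0, u≡1; β=1, v≡2 (mod 5); (1|5)=+1, (2|5)=-1; sign (−1)^0·+1^1·-1^0 = +1.
(a,b)_13: α=-3, u≡5; β=-3, v≡10 (mod 13); (5|13)=-1, (10|13)=+1; sign (−1)^0·-1^-3·+1^-3 = -1.
(a,b)_29: α=2, u≡6; β=1, v≡7 (mod 29); (6|29)=+1, (7|29)=+1; sign (−1)^0·+1^1·+1^2 = +1.
(a,b)_17: α=-3, u≡12; β=-1, v≡14 (mod 17); (12|17)=-1, (14|17)=-1; sign (−1)^0·-1^-1·-1^-3 = +1.
(a,b)_11: α=-1, u≡7; β=-1, v≡4 (mod 11); (7|11)=-1, (4|11)=+1; sign (−1)^1·-1^-1·+1^-1 = +1.
(a,b)_∞: sgn(-2431)=−, sgn(534734915)=+, so +1.
(a,b)_3: α=8, u≡2; β=6, v≡2 (mod 3); (2|3)=-1, (2|3)=-1; sign (−1)^0·-1^6·-1^8 = +1.
(a,b)_2: α=2, β=2; u≡1, v≡3 (mod 8); ε(u)ε(v)=0·1, αω(v)=2·1, βω(u)=2·0; sum ≡ 0  ⇒  +1.
|Ram(-2431, 534734915)| = 2, even; anisotropic at {13, 41}.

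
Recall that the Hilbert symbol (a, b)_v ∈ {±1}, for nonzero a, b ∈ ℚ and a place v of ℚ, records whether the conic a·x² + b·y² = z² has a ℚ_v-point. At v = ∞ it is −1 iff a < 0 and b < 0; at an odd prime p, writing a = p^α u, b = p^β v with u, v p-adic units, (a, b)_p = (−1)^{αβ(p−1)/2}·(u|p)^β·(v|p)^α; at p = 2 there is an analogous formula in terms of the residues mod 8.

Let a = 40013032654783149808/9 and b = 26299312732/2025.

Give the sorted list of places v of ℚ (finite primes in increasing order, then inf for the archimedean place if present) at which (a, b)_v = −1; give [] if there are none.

(a, b) ≡ (7, 1108927) mod (ℚ^×)²; places V = {2, 3, 5, 7, 11, 17, 37, 41, 43, ∞}.
(a,b)_7: α=5, u≡2; β=2, v≡4 (mod 7); (2|7)=+1, (4|7)=+1; sign (−1)^0·+1^2·+1^5 = +1.
(a,b)_41: α=2, u≡26; β=1, v≡11 (mod 41); (26|41)=-1, (11|41)=-1; sign (−1)^0·-1^1·-1^2 = -1.
(a,b)_3: α=-2, u≡1; β=-4, v≡1 (mod 3); (1|3)=+1, (1|3)=+1; sign (−1)^0·+1^-4·+1^-2 = +1.
(a,b)_11: α=2, u≡2; β=2, v≡10 (mod 11); (2|11)=-1, (10|11)=-1; sign (−1)^0·-1^2·-1^2 = +1.
(a,b)_17: α=2, u≡11; β=1, v≡1 (mod 17); (11|17)=-1, (1|17)=+1; sign (−1)^0·-1^1·+1^2 = -1.
(a,b)_2: α=4, β=2; u≡7, v≡7 (mod 8); ε(u)ε(v)=1·1, αω(v)=4·0, βω(u)=2·0; sum ≡ 1  ⇒  -1.
(a,b)_∞: sgn(7)=+, sgn(1108927)=+, so +1.
(a,b)_5: α=0, u≡2; β=-2, v≡2 (mod 5); (2|5)=-1, (2|5)=-1; sign (−1)^0·-1^-2·-1^0 = +1.
(a,b)_37: α=2, u≡12; β=1, v≡26 (mod 37); (12|37)=+1, (26|37)=+1; sign (−1)^0·+1^1·+1^2 = +1.
(a,b)_43: α=2, u≡34; β=1, v≡12 (mod 43); (34|43)=-1, (12|43)=-1; sign (−1)^0·-1^1·-1^2 = -1.
|Ram(7, 1108927)| = 4, even; anisotropic at {2, 17, 41, 43}.

[2, 17, 41, 43]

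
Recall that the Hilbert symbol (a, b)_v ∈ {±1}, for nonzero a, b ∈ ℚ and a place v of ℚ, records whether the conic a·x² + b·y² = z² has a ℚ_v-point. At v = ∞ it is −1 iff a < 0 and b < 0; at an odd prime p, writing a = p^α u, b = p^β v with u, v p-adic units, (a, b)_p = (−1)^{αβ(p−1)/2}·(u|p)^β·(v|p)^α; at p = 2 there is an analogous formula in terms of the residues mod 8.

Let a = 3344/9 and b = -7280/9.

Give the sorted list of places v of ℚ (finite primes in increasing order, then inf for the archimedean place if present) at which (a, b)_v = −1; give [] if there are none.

(a, b) ≡ (209, -455) mod (ℚ^×)²; places V = {2, 3, 5, 7, 11, 13, 19, ∞}.
(a,b)_7: α=0, u≡6; β=1, v≡5 (mod 7); (6|7)=-1, (5|7)=-1; sign (−1)^0·-1^1·-1^0 = -1.
(a,b)_5: α=0, u≡1; β=1, v≡1 (mod 5); (1|5)=+1, (1|5)=+1; sign (−1)^0·+1^1·+1^0 = +1.
(a,b)_13: α=0, u≡9; β=1, v≡10 (mod 13); (9|13)=+1, (10|13)=+1; sign (−1)^0·+1^1·+1^0 = +1.
(a,b)_∞: sgn(209)=+, sgn(-455)=−, so +1.
(a,b)_2: α=4, β=4; u≡1, v≡1 (mod 8); ε(u)ε(v)=0·0, αω(v)=4·0, βω(u)=4·0; sum ≡ 0  ⇒  +1.
(a,b)_11: α=1, u≡2; β=0, v≡10 (mod 11); (2|11)=-1, (10|11)=-1; sign (−1)^0·-1^0·-1^1 = -1.
(a,b)_19: α=1, u≡9; β=0, v≡6 (mod 19); (9|19)=+1, (6|19)=+1; sign (−1)^0·+1^0·+1^1 = +1.
(a,b)_3: α=-2, u≡2; β=-2, v≡1 (mod 3); (2|3)=-1, (1|3)=+1; sign (−1)^0·-1^-2·+1^-2 = +1.
Ram(209, -455) = {7, 11}; no ℚ_7-point on the conic.

[7, 11]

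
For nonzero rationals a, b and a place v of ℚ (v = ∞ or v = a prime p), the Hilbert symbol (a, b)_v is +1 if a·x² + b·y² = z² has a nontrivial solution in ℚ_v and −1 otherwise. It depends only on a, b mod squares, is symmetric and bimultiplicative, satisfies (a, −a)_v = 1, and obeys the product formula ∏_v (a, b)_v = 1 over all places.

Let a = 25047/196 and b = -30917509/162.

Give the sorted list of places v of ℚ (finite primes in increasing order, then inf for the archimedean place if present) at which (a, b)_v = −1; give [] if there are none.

(a, b) ≡ (23, -213962) mod (ℚ^×)²; places V = {2, 3, 7, 11, 17, 23, 29, 31, ∞}.
(a,b)_17: α=0, u≡12; β=3, v≡11 (mod 17); (12|17)=-1, (11|17)=-1; sign (−1)^0·-1^3·-1^0 = -1.
(a,b)_7: α=-2, u≡2; β=1, v≡3 (mod 7); (2|7)=+1, (3|7)=-1; sign (−1)^0·+1^1·-1^-2 = +1.
(a,b)_3: α=2, u≡2; β=-4, v≡1 (mod 3); (2|3)=-1, (1|3)=+1; sign (−1)^0·-1^-4·+1^2 = +1.
(a,b)_31: α=0, u≡3; β=1, v≡30 (mod 31); (3|31)=-1, (30|31)=-1; sign (−1)^0·-1^1·-1^0 = -1.
(a,b)_29: α=0, u≡22; β=1, v≡14 (mod 29); (22|29)=+1, (14|29)=-1; sign (−1)^0·+1^1·-1^0 = +1.
(a,b)_11: α=2, u≡1; β=0, v≡6 (mod 11); (1|11)=+1, (6|11)=-1; sign (−1)^0·+1^0·-1^2 = +1.
(a,b)_∞: sgn(23)=+, sgn(-213962)=−, so +1.
(a,b)_23: α=1, u≡16; β=0, v≡11 (mod 23); (16|23)=+1, (11|23)=-1; sign (−1)^0·+1^0·-1^1 = -1.
(a,b)_2: α=-2, β=-1; u≡7, v≡3 (mod 8); ε(u)ε(v)=1·1, αω(v)=-2·1, βω(u)=-1·0; sum ≡ 1  ⇒  -1.
|Ram(23, -213962)| = 4, even; anisotropic at {2, 17, 23, 31}.

[2, 17, 23, 31]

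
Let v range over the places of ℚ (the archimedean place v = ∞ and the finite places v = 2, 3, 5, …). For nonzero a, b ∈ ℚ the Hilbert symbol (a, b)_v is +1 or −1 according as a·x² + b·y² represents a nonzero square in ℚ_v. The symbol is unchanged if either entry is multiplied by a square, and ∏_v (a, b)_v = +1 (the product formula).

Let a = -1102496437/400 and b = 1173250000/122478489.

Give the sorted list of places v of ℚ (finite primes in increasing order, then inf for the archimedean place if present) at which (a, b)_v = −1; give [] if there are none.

[7, 37, 41, 47]

(a, b) ≡ (-499093, 13) mod (ℚ^×)²; places V = {2, 3, 5, 7, 13, 17, 19, 31, 37, 41, 47, ∞}.
(a,b)_7: α=1, u≡5; β=-2, v≡6 (mod 7); (5|7)=-1, (6|7)=-1; sign (−1)^0·-1^-2·-1^1 = -1.
(a,b)_19: α=0, u≡14; β=2, v≡10 (mod 19); (14|19)=-1, (10|19)=-1; sign (−1)^0·-1^2·-1^0 = +1.
(a,b)_37: α=1, u≡4; β=0, v≡8 (mod 37); (4|37)=+1, (8|37)=-1; sign (−1)^0·+1^0·-1^1 = -1.
(a,b)_31: α=0, u≡2; β=-2, v≡24 (mod 31); (2|31)=+1, (24|31)=-1; sign (−1)^0·+1^-2·-1^0 = +1.
(a,b)_47: α=3, u≡6; β=0, v≡20 (mod 47); (6|47)=+1, (20|47)=-1; sign (−1)^0·+1^0·-1^3 = -1.
(a,b)_17: α=0, u≡14; β=-2, v≡4 (mod 17); (14|17)=-1, (4|17)=+1; sign (−1)^0·-1^-2·+1^0 = +1.
(a,b)_13: α=0, u≡1; β=1, v≡3 (mod 13); (1|13)=+1, (3|13)=+1; sign (−1)^0·+1^1·+1^0 = +1.
(a,b)_3: α=0, u≡2; β=-2, v≡1 (mod 3); (2|3)=-1, (1|3)=+1; sign (−1)^0·-1^-2·+1^0 = +1.
(a,b)_∞: sgn(-499093)=−, sgn(13)=+, so +1.
(a,b)_41: α=1, u≡2; β=0, v≡3 (mod 41); (2|41)=+1, (3|41)=-1; sign (−1)^0·+1^0·-1^1 = -1.
(a,b)_5: α=-2, u≡3; β=6, v≡2 (mod 5); (3|5)=-1, (2|5)=-1; sign (−1)^0·-1^6·-1^-2 = +1.
(a,b)_2: α=-4, β=4; u≡3, v≡5 (mod 8); ε(u)ε(v)=1·0, αω(v)=-4·1, βω(u)=4·1; sum ≡ 0  ⇒  +1.
(-499093, 13 / ℚ) ramifies at {7, 37, 41, 47}: a division algebra.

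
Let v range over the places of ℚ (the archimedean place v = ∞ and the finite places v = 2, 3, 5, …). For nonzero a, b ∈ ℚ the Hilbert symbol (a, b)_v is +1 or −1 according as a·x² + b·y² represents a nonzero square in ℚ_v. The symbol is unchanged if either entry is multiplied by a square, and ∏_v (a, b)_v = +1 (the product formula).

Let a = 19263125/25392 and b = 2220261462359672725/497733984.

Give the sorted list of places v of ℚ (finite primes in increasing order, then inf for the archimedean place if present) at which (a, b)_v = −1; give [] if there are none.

[2, 3, 29, 37]

Mod squares: a ≡ 1887, b ≡ 2416686. Check v ∈ {∞, 2, 3, 5, 7, 11, 17, 19, 23, 29, 37, 43}.
v=3: a=3^-1·(≡2), b=3^-5·(≡2) mod 3; (2|3)=-1, (2|3)=-1; (−1)^{-1·-5·1}·(-1)^-5·(-1)^-1 = -1.
v=19: a=19^0·(≡4), b=19^1·(≡3) mod 19; (4|19)=+1, (3|19)=-1; (−1)^{0·1·9}·(+1)^1·(-1)^0 = +1.
v=2: v_2(a)=-4, v_2(b)=-5; units ≡ 7, 7 (mod 8); ε·ε+αω+βω = 1·1+-4·0+-5·0 ≡ 1  ⇒  (a,b)_2 = -1.
v=43: a=43^0·(≡13), b=43^1·(≡6) mod 43; (13|43)=+1, (6|43)=+1; (−1)^{0·1·21}·(+1)^1·(+1)^0 = +1.
v=29: a=29^0·(≡8), b=29^1·(≡10) mod 29; (8|29)=-1, (10|29)=-1; (−1)^{0·1·14}·(-1)^1·(-1)^0 = -1.
v=37: a=37^1·(≡22), b=37^4·(≡22) mod 37; (22|37)=-1, (22|37)=-1; (−1)^{1·4·18}·(-1)^4·(-1)^1 = -1.
v=17: a=17^1·(≡13), b=17^1·(≡15) mod 17; (13|17)=+1, (15|17)=+1; (−1)^{1·1·8}·(+1)^1·(+1)^1 = +1.
v=11: a=11^0·(≡6), b=11^-2·(≡7) mod 11; (6|11)=-1, (7|11)=-1; (−1)^{0·-2·5}·(-1)^-2·(-1)^0 = +1.
v=23: a=23^-2·(≡2), b=23^-2·(≡20) mod 23; (2|23)=+1, (20|23)=-1; (−1)^{-2·-2·11}·(+1)^-2·(-1)^-2 = +1.
v=7: a=7^2·(≡4), b=7^6·(≡6) mod 7; (4|7)=+1, (6|7)=-1; (−1)^{2·6·3}·(+1)^6·(-1)^2 = +1.
v=∞: 1887 > 0 and 2416686 > 0  ⇒  (a,b)_∞ = +1.
v=5: a=5^4·(≡3), b=5^2·(≡1) mod 5; (3|5)=-1, (1|5)=+1; (−1)^{4·2·2}·(-1)^2·(+1)^4 = +1.
(1887, 2416686 / ℚ) ramifies at {2, 3, 29, 37}: a division algebra.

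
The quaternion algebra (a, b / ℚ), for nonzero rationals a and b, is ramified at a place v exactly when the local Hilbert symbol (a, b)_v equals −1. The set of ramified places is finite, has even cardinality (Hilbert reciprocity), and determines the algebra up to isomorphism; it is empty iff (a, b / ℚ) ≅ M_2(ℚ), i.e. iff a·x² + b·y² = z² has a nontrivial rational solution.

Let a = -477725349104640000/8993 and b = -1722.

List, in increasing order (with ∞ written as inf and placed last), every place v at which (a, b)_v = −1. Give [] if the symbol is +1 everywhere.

Mod squares: a ≡ -209689662, b ≡ -1722. Check v ∈ {∞, 2, 3, 5, 7, 13, 17, 19, 23, 29, 41}.
v=∞: -209689662 < 0 and -1722 < 0  ⇒  (a,b)_∞ = -1.
v=19: a=19^1·(≡5), b=19^0·(≡7) mod 19; (5|19)=+1, (7|19)=+1; (−1)^{1·0·9}·(+1)^0·(+1)^1 = +1.
v=23: a=23^-2·(≡16), b=23^0·(≡3) mod 23; (16|23)=+1, (3|23)=+1; (−1)^{-2·0·11}·(+1)^0·(+1)^-2 = +1.
v=7: a=7^1·(≡4), b=7^1·(≡6) mod 7; (4|7)=+1, (6|7)=-1; (−1)^{1·1·3}·(+1)^1·(-1)^1 = +1.
v=13: a=13^1·(≡9), b=13^0·(≡7) mod 13; (9|13)=+1, (7|13)=-1; (−1)^{1·0·6}·(+1)^0·(-1)^1 = -1.
v=17: a=17^-1·(≡9), b=17^0·(≡12) mod 17; (9|17)=+1, (12|17)=-1; (−1)^{-1·0·8}·(+1)^0·(-1)^-1 = -1.
v=5: a=5^4·(≡2), b=5^0·(≡3) mod 5; (2|5)=-1, (3|5)=-1; (−1)^{4·0·2}·(-1)^0·(-1)^4 = +1.
v=41: a=41^3·(≡37), b=41^1·(≡40) mod 41; (37|41)=+1, (40|41)=+1; (−1)^{3·1·20}·(+1)^1·(+1)^3 = +1.
v=2: v_2(a)=13, v_2(b)=1; units ≡ 1, 3 (mod 8); ε·ε+αω+βω = 0·1+13·1+1·0 ≡ 1  ⇒  (a,b)_2 = -1.
v=29: a=29^1·(≡21), b=29^0·(≡18) mod 29; (21|29)=-1, (18|29)=-1; (−1)^{1·0·14}·(-1)^0·(-1)^1 = -1.
v=3: a=3^3·(≡2), b=3^1·(≡2) mod 3; (2|3)=-1, (2|3)=-1; (−1)^{3·1·1}·(-1)^1·(-1)^3 = -1.
|Ram(-209689662, -1722)| = 6, even; anisotropic at {2, 3, 13, 17, 29, ∞}.

[2, 3, 13, 17, 29, inf]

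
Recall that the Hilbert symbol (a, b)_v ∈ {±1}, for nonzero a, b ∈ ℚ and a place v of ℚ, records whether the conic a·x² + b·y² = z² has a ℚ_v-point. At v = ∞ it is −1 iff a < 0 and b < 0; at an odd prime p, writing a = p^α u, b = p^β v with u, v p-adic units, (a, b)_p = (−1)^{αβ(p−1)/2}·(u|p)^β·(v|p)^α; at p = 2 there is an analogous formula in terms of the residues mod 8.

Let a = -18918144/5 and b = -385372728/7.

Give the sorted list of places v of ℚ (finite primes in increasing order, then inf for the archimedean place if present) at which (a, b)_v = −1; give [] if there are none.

Mod squares: a ≡ -41055, b ≡ -5474. Check v ∈ {∞, 2, 3, 5, 7, 13, 17, 23}.
v=17: a=17^1·(≡1), b=17^1·(≡13) mod 17; (1|17)=+1, (13|17)=+1; (−1)^{1·1·8}·(+1)^1·(+1)^1 = +1.
v=3: a=3^3·(≡1), b=3^6·(≡1) mod 3; (1|3)=+1, (1|3)=+1; (−1)^{3·6·1}·(+1)^6·(+1)^3 = +1.
v=13: a=13^0·(≡3), b=13^2·(≡10) mod 13; (3|13)=+1, (10|13)=+1; (−1)^{0·2·6}·(+1)^2·(+1)^0 = +1.
v=23: a=23^1·(≡18), b=23^1·(≡7) mod 23; (18|23)=+1, (7|23)=-1; (−1)^{1·1·11}·(+1)^1·(-1)^1 = +1.
v=5: a=5^-1·(≡1), b=5^0·(≡1) mod 5; (1|5)=+1, (1|5)=+1; (−1)^{-1·0·2}·(+1)^0·(+1)^-1 = +1.
v=∞: -41055 < 0 and -5474 < 0  ⇒  (a,b)_∞ = -1.
v=7: a=7^1·(≡2), b=7^-1·(≡1) mod 7; (2|7)=+1, (1|7)=+1; (−1)^{1·-1·3}·(+1)^-1·(+1)^1 = -1.
v=2: v_2(a)=8, v_2(b)=3; units ≡ 1, 7 (mod 8); ε·ε+αω+βω = 0·1+8·0+3·0 ≡ 0  ⇒  (a,b)_2 = +1.
Ram(-41055, -5474) = {7, ∞}; no ℚ_7-point on the conic.

[7, inf]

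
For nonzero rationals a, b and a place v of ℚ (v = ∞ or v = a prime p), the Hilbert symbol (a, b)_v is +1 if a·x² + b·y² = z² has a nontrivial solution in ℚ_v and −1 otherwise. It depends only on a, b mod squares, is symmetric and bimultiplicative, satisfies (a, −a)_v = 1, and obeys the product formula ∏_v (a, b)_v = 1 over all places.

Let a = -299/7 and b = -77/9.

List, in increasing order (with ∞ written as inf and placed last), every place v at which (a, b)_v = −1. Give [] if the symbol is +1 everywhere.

[2, 11, 23, inf]

Mod squares: a ≡ -2093, b ≡ -77. Check v ∈ {∞, 2, 3, 7, 11, 13, 23}.
v=7: a=7^-1·(≡2), b=7^1·(≡5) mod 7; (2|7)=+1, (5|7)=-1; (−1)^{-1·1·3}·(+1)^1·(-1)^-1 = +1.
v=11: a=11^0·(≡6), b=11^1·(≡9) mod 11; (6|11)=-1, (9|11)=+1; (−1)^{0·1·5}·(-1)^1·(+1)^0 = -1.
v=23: a=23^1·(≡8), b=23^0·(≡17) mod 23; (8|23)=+1, (17|23)=-1; (−1)^{1·0·11}·(+1)^0·(-1)^1 = -1.
v=3: a=3^0·(≡1), b=3^-2·(≡1) mod 3; (1|3)=+1, (1|3)=+1; (−1)^{0·-2·1}·(+1)^-2·(+1)^0 = +1.
v=2: v_2(a)=0, v_2(b)=0; units ≡ 3, 3 (mod 8); ε·ε+αω+βω = 1·1+0·1+0·1 ≡ 1  ⇒  (a,b)_2 = -1.
v=13: a=13^1·(≡6), b=13^0·(≡3) mod 13; (6|13)=-1, (3|13)=+1; (−1)^{1·0·6}·(-1)^0·(+1)^1 = +1.
v=∞: -2093 < 0 and -77 < 0  ⇒  (a,b)_∞ = -1.
|Ram(-2093, -77)| = 4, even; anisotropic at {2, 11, 23, ∞}.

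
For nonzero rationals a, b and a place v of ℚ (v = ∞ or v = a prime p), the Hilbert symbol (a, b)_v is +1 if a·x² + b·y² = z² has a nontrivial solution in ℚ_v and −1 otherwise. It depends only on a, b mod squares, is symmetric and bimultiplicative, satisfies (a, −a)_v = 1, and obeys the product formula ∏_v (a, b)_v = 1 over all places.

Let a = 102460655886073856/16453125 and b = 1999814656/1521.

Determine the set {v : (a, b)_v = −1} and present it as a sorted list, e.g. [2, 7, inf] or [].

[2, 13, 23, 47]

Mod squares: a ≡ 649727, b ≡ 2491. Check v ∈ {∞, 2, 3, 5, 7, 13, 17, 23, 41, 47, 53}.
v=2: v_2(a)=16, v_2(b)=14; units ≡ 7, 3 (mod 8); ε·ε+αω+βω = 1·1+16·1+14·0 ≡ 1  ⇒  (a,b)_2 = -1.
v=23: a=23^1·(≡11), b=23^0·(≡10) mod 23; (11|23)=-1, (10|23)=-1; (−1)^{1·0·11}·(-1)^0·(-1)^1 = -1.
v=3: a=3^-4·(≡2), b=3^-2·(≡1) mod 3; (2|3)=-1, (1|3)=+1; (−1)^{-4·-2·1}·(-1)^-2·(+1)^-4 = +1.
v=53: a=53^1·(≡6), b=53^1·(≡16) mod 53; (6|53)=+1, (16|53)=+1; (−1)^{1·1·26}·(+1)^1·(+1)^1 = +1.
v=17: a=17^2·(≡1), b=17^0·(≡9) mod 17; (1|17)=+1, (9|17)=+1; (−1)^{2·0·8}·(+1)^0·(+1)^2 = +1.
v=∞: 649727 > 0 and 2491 > 0  ⇒  (a,b)_∞ = +1.
v=5: a=5^-6·(≡2), b=5^0·(≡1) mod 5; (2|5)=-1, (1|5)=+1; (−1)^{-6·0·2}·(-1)^0·(+1)^-6 = +1.
v=13: a=13^-1·(≡2), b=13^-2·(≡11) mod 13; (2|13)=-1, (11|13)=-1; (−1)^{-1·-2·6}·(-1)^-2·(-1)^-1 = -1.
v=41: a=41^1·(≡36), b=41^0·(≡33) mod 41; (36|41)=+1, (33|41)=+1; (−1)^{1·0·20}·(+1)^0·(+1)^1 = +1.
v=47: a=47^2·(≡46), b=47^1·(≡17) mod 47; (46|47)=-1, (17|47)=+1; (−1)^{2·1·23}·(-1)^1·(+1)^2 = -1.
v=7: a=7^2·(≡4), b=7^2·(≡5) mod 7; (4|7)=+1, (5|7)=-1; (−1)^{2·2·3}·(+1)^2·(-1)^2 = +1.
(649727, 2491 / ℚ) ramifies at {2, 13, 23, 47}: a division algebra.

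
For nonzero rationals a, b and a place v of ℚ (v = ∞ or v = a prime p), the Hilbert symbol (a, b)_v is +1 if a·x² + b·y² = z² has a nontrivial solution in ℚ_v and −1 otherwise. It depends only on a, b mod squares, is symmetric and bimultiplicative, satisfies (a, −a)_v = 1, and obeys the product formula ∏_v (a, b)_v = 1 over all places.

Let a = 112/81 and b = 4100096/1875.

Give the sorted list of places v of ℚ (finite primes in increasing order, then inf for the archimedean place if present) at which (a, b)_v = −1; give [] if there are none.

Mod squares: a ≡ 7, b ≡ 3003. Check v ∈ {∞, 2, 3, 5, 7, 11, 13}.
v=11: a=11^0·(≡6), b=11^1·(≡9) mod 11; (6|11)=-1, (9|11)=+1; (−1)^{0·1·5}·(-1)^1·(+1)^0 = -1.
v=2: v_2(a)=4, v_2(b)=12; units ≡ 7, 3 (mod 8); ε·ε+αω+βω = 1·1+4·1+12·0 ≡ 1  ⇒  (a,b)_2 = -1.
v=5: a=5^0·(≡2), b=5^-4·(≡2) mod 5; (2|5)=-1, (2|5)=-1; (−1)^{0·-4·2}·(-1)^-4·(-1)^0 = +1.
v=7: a=7^1·(≡4), b=7^1·(≡4) mod 7; (4|7)=+1, (4|7)=+1; (−1)^{1·1·3}·(+1)^1·(+1)^1 = -1.
v=3: a=3^-4·(≡1), b=3^-1·(≡2) mod 3; (1|3)=+1, (2|3)=-1; (−1)^{-4·-1·1}·(+1)^-1·(-1)^-4 = +1.
v=∞: 7 > 0 and 3003 > 0  ⇒  (a,b)_∞ = +1.
v=13: a=13^0·(≡7), b=13^1·(≡4) mod 13; (7|13)=-1, (4|13)=+1; (−1)^{0·1·6}·(-1)^1·(+1)^0 = -1.
|Ram(7, 3003)| = 4, even; anisotropic at {2, 7, 11, 13}.

[2, 7, 11, 13]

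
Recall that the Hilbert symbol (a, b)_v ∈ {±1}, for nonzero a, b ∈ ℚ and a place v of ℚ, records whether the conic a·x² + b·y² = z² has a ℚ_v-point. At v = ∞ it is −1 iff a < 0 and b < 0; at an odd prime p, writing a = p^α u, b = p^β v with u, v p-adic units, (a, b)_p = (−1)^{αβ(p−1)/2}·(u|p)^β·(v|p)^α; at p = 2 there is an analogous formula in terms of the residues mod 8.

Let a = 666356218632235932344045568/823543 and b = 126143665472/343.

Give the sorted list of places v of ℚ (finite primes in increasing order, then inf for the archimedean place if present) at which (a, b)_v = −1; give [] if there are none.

Mod squares: a ≡ 3619, b ≡ 114024491. Check v ∈ {∞, 2, 3, 7, 11, 17, 19, 29, 37, 47}.
v=7: a=7^-7·(≡3), b=7^-3·(≡6) mod 7; (3|7)=-1, (6|7)=-1; (−1)^{-7·-3·3}·(-1)^-3·(-1)^-7 = -1.
v=19: a=19^2·(≡5), b=19^1·(≡4) mod 19; (5|19)=+1, (4|19)=+1; (−1)^{2·1·9}·(+1)^1·(+1)^2 = +1.
v=47: a=47^3·(≡41), b=47^1·(≡16) mod 47; (41|47)=-1, (16|47)=+1; (−1)^{3·1·23}·(-1)^1·(+1)^3 = +1.
v=2: v_2(a)=12, v_2(b)=6; units ≡ 3, 3 (mod 8); ε·ε+αω+βω = 1·1+12·1+6·1 ≡ 1  ⇒  (a,b)_2 = -1.
v=29: a=29^2·(≡16), b=29^1·(≡24) mod 29; (16|29)=+1, (24|29)=+1; (−1)^{2·1·14}·(+1)^1·(+1)^2 = +1.
v=3: a=3^4·(≡1), b=3^0·(≡2) mod 3; (1|3)=+1, (2|3)=-1; (−1)^{4·0·1}·(+1)^0·(-1)^4 = +1.
v=∞: 3619 > 0 and 114024491 > 0  ⇒  (a,b)_∞ = +1.
v=37: a=37^2·(≡10), b=37^1·(≡29) mod 37; (10|37)=+1, (29|37)=-1; (−1)^{2·1·18}·(+1)^1·(-1)^2 = +1.
v=17: a=17^2·(≡15), b=17^1·(≡3) mod 17; (15|17)=+1, (3|17)=-1; (−1)^{2·1·8}·(+1)^1·(-1)^2 = +1.
v=11: a=11^5·(≡2), b=11^2·(≡5) mod 11; (2|11)=-1, (5|11)=+1; (−1)^{5·2·5}·(-1)^2·(+1)^5 = +1.
(3619, 114024491 / ℚ) ramifies at {2, 7}: a division algebra.

[2, 7]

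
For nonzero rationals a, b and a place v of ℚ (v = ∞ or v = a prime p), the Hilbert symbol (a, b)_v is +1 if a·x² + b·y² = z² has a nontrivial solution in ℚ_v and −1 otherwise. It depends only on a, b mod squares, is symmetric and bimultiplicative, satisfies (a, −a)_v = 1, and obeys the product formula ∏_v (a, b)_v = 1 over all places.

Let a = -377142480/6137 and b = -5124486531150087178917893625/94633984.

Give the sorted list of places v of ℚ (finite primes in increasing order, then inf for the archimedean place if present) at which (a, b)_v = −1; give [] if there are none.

[2, 5, 11, 13, 37, inf]

(a, b) ≡ (-40885, -10343905) mod (ℚ^×)²; places V = {2, 3, 5, 11, 13, 17, 19, 23, 37, 47, ∞}.
(a,b)_∞: sgn(-40885)=−, sgn(-10343905)=−, so -1.
(a,b)_19: α=-2, u≡2; β=-2, v≡18 (mod 19); (2|19)=-1, (18|19)=-1; sign (−1)^0·-1^-2·-1^-2 = +1.
(a,b)_3: α=4, u≡2; β=8, v≡2 (mod 3); (2|3)=-1, (2|3)=-1; sign (−1)^0·-1^8·-1^4 = +1.
(a,b)_37: α=1, u≡19; β=3, v≡16 (mod 37); (19|37)=-1, (16|37)=+1; sign (−1)^0·-1^3·+1^1 = -1.
(a,b)_17: α=-1, u≡1; β=3, v≡8 (mod 17); (1|17)=+1, (8|17)=+1; sign (−1)^0·+1^3·+1^-1 = +1.
(a,b)_47: α=0, u≡19; β=2, v≡33 (mod 47); (19|47)=-1, (33|47)=-1; sign (−1)^0·-1^2·-1^0 = +1.
(a,b)_2: α=4, β=-18; u≡3, v≡7 (mod 8); ε(u)ε(v)=1·1, αω(v)=4·0, βω(u)=-18·1; sum ≡ 1  ⇒  -1.
(a,b)_11: α=2, u≡8; β=3, v≡2 (mod 11); (8|11)=-1, (2|11)=-1; sign (−1)^0·-1^3·-1^2 = -1.
(a,b)_23: α=0, u≡18; β=1, v≡19 (mod 23); (18|23)=+1, (19|23)=-1; sign (−1)^0·+1^1·-1^0 = +1.
(a,b)_13: α=1, u≡9; β=5, v≡6 (mod 13); (9|13)=+1, (6|13)=-1; sign (−1)^0·+1^5·-1^1 = -1.
(a,b)_5: α=1, u≡2; β=3, v≡4 (mod 5); (2|5)=-1, (4|5)=+1; sign (−1)^0·-1^3·+1^1 = -1.
(-40885, -10343905 / ℚ) ramifies at {2, 5, 11, 13, 37, ∞}: a division algebra.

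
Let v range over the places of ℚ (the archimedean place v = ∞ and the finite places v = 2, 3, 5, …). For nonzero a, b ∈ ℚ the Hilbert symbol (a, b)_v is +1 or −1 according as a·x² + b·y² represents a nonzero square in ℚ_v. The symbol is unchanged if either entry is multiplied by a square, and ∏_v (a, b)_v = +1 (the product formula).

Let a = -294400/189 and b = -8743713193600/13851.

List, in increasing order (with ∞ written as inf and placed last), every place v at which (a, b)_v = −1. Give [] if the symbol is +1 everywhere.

[2, 3, 7, 11, 19, inf]

(a, b) ≡ (-966, -2926) mod (ℚ^×)²; places V = {2, 3, 5, 7, 11, 19, 23, 37, ∞}.
(a,b)_∞: sgn(-966)=−, sgn(-2926)=−, so -1.
(a,b)_7: α=-1, u≡1; β=3, v≡4 (mod 7); (1|7)=+1, (4|7)=+1; sign (−1)^1·+1^3·+1^-1 = -1.
(a,b)_23: α=1, u≡16; β=2, v≡2 (mod 23); (16|23)=+1, (2|23)=+1; sign (−1)^0·+1^2·+1^1 = +1.
(a,b)_37: α=0, u≡30; β=2, v≡1 (mod 37); (30|37)=+1, (1|37)=+1; sign (−1)^0·+1^2·+1^0 = +1.
(a,b)_2: α=9, β=7; u≡5, v≡1 (mod 8); ε(u)ε(v)=0·0, αω(v)=9·0, βω(u)=7·1; sum ≡ 1  ⇒  -1.
(a,b)_11: α=0, u≡2; β=1, v≡5 (mod 11); (2|11)=-1, (5|11)=+1; sign (−1)^0·-1^1·+1^0 = -1.
(a,b)_19: α=0, u≡14; β=-1, v≡16 (mod 19); (14|19)=-1, (16|19)=+1; sign (−1)^0·-1^-1·+1^0 = -1.
(a,b)_3: α=-3, u≡2; β=-6, v≡2 (mod 3); (2|3)=-1, (2|3)=-1; sign (−1)^0·-1^-6·-1^-3 = -1.
(a,b)_5: α=2, u≡1; β=2, v≡1 (mod 5); (1|5)=+1, (1|5)=+1; sign (−1)^0·+1^2·+1^2 = +1.
(-966, -2926 / ℚ) ramifies at {2, 3, 7, 11, 19, ∞}: a division algebra.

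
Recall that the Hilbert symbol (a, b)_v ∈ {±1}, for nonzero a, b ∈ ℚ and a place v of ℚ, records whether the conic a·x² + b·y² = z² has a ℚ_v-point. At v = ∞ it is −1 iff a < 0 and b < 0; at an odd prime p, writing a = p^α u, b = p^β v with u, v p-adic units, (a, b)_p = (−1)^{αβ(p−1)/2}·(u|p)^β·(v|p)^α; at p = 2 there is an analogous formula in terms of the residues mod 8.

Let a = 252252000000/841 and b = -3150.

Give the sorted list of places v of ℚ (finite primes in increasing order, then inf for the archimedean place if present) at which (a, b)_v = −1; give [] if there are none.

[7, 11]

Mod squares: a ≡ 143, b ≡ -14. Check v ∈ {∞, 2, 3, 5, 7, 11, 13, 29}.
v=2: v_2(a)=8, v_2(b)=1; units ≡ 7, 1 (mod 8); ε·ε+αω+βω = 1·0+8·0+1·0 ≡ 0  ⇒  (a,b)_2 = +1.
v=29: a=29^-2·(≡17), b=29^0·(≡11) mod 29; (17|29)=-1, (11|29)=-1; (−1)^{-2·0·14}·(-1)^0·(-1)^-2 = +1.
v=3: a=3^2·(≡2), b=3^2·(≡1) mod 3; (2|3)=-1, (1|3)=+1; (−1)^{2·2·1}·(-1)^2·(+1)^2 = +1.
v=11: a=11^1·(≡6), b=11^0·(≡7) mod 11; (6|11)=-1, (7|11)=-1; (−1)^{1·0·5}·(-1)^0·(-1)^1 = -1.
v=13: a=13^1·(≡11), b=13^0·(≡9) mod 13; (11|13)=-1, (9|13)=+1; (−1)^{1·0·6}·(-1)^0·(+1)^1 = +1.
v=∞: 143 > 0 and -14 < 0  ⇒  (a,b)_∞ = +1.
v=5: a=5^6·(≡3), b=5^2·(≡4) mod 5; (3|5)=-1, (4|5)=+1; (−1)^{6·2·2}·(-1)^2·(+1)^6 = +1.
v=7: a=7^2·(≡3), b=7^1·(≡5) mod 7; (3|7)=-1, (5|7)=-1; (−1)^{2·1·3}·(-1)^1·(-1)^2 = -1.
(143, -14 / ℚ) ramifies at {7, 11}: a division algebra.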